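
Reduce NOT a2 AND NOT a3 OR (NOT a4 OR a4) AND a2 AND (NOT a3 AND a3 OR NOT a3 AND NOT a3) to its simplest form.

NOT a2 AND NOT a3 OR (NOT a4 OR a4) AND a2 AND (NOT a3 AND a3 OR NOT a3 AND NOT a3)
= NOT a2 AND NOT a3 OR a2 AND (NOT a3 AND a3 OR NOT a3 AND NOT a3)
= NOT a2 AND NOT a3 OR a2 AND NOT a3
= NOT a3

NOT a3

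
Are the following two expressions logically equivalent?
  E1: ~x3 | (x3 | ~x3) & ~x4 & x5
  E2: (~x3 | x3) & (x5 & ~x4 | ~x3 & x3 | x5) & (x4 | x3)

No

E1: ~x3 | (x3 | ~x3) & ~x4 & x5
    = ~x3 | ~x4 & x5   [complement / identity]
E2: (~x3 | x3) & (x5 & ~x4 | ~x3 & x3 | x5) & (x4 | x3)
    = (x5 & ~x4 | ~x3 & x3 | x5) & (x4 | x3)   [complement / identity]
    = (x5 & ~x4 | x5) & (x4 | x3)   [complement / identity]
    = x5 & (x4 | x3)   [absorption]
These differ: at x3=0, x4=0, x5=0, E1 = 1 but E2 = 0.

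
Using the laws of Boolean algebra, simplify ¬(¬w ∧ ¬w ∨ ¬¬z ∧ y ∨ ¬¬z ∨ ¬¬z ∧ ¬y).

¬(¬w ∧ ¬w ∨ ¬¬z ∧ y ∨ ¬¬z ∨ ¬¬z ∧ ¬y)
= ¬(¬w ∧ ¬w ∨ ¬¬z ∧ y ∨ ¬¬z)   — absorption
= ¬(¬w ∨ ¬¬z ∧ y ∨ ¬¬z)   — idempotence
= ¬(¬w ∨ ¬¬z)   — absorption
= w ∧ ¬z   — De Morgan

w ∧ ¬z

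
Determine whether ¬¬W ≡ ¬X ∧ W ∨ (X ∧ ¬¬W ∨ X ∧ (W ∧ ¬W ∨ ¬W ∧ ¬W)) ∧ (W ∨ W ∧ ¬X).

Yes

E1: ¬¬W
    = W   (double negation)
E2: ¬X ∧ W ∨ (X ∧ ¬¬W ∨ X ∧ (W ∧ ¬W ∨ ¬W ∧ ¬W)) ∧ (W ∨ W ∧ ¬X)
    = ¬X ∧ W ∨ (X ∧ ¬¬W ∨ X ∧ ¬W) ∧ (W ∨ W ∧ ¬X)   (distribution)
    = ¬X ∧ W ∨ (X ∧ W ∨ X ∧ ¬W) ∧ (W ∨ W ∧ ¬X)   (double negation)
    = ¬X ∧ W ∨ X ∧ (W ∨ W ∧ ¬X)   (distribution)
    = ¬X ∧ W ∨ X ∧ W   (absorption)
    = W   (distribution)
Both reduce to W, so they are equivalent.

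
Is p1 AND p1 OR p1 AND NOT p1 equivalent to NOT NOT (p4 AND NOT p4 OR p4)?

E1: p1 AND p1 OR p1 AND NOT p1
    = p1   [distribution]
E2: NOT NOT (p4 AND NOT p4 OR p4)
    = NOT NOT p4   [complement / identity]
    = p4   [double negation]
These differ: at p1=1, p4=0, E1 = 1 but E2 = 0.

No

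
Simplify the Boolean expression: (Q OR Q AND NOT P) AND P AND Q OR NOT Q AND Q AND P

Q AND P

(Q OR Q AND NOT P) AND P AND Q OR NOT Q AND Q AND P
= Q AND P AND Q OR NOT Q AND Q AND P   (absorption)
= Q AND P   (distribution)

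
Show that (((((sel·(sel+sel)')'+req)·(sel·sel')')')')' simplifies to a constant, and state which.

(((((sel·(sel+sel)')'+req)·(sel·sel')')')')'
= (((sel·(sel+sel)')'+req)·(sel·sel')')'   [double negation]
= (((sel·sel')'+req)·(sel·sel')')'   [idempotence]
= ((sel·sel')')'   [absorption]
= sel·sel'   [double negation]
= 0   [complement]

0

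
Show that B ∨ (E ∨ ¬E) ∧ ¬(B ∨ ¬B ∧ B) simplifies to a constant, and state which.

B ∨ (E ∨ ¬E) ∧ ¬(B ∨ ¬B ∧ B)
= B ∨ ¬(B ∨ ¬B ∧ B)   (complement / identity)
= B ∨ ¬B   (complement / identity)
= True   (complement)

True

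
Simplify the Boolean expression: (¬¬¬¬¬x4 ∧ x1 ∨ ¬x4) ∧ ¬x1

¬x4 ∧ ¬x1

(¬¬¬¬¬x4 ∧ x1 ∨ ¬x4) ∧ ¬x1
= (¬¬¬x4 ∧ x1 ∨ ¬x4) ∧ ¬x1   — double negation
= (¬x4 ∧ x1 ∨ ¬x4) ∧ ¬x1   — double negation
= ¬x4 ∧ ¬x1   — absorption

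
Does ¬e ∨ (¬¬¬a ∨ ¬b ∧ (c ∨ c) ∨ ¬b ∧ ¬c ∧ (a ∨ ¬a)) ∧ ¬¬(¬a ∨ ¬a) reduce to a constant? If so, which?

no

¬e ∨ (¬¬¬a ∨ ¬b ∧ (c ∨ c) ∨ ¬b ∧ ¬c ∧ (a ∨ ¬a)) ∧ ¬¬(¬a ∨ ¬a)
= ¬e ∨ (¬¬¬a ∨ ¬b ∧ (c ∨ c) ∨ ¬b ∧ ¬c ∧ (a ∨ ¬a)) ∧ ¬¬¬a   — idempotence
= ¬e ∨ (¬¬¬a ∨ ¬b ∧ c ∨ ¬b ∧ ¬c ∧ (a ∨ ¬a)) ∧ ¬¬¬a   — idempotence
= ¬e ∨ (¬¬¬a ∨ ¬b ∧ c ∨ ¬b ∧ ¬c) ∧ ¬¬¬a   — complement / identity
= ¬e ∨ (¬¬¬a ∨ ¬b) ∧ ¬¬¬a   — distribution
= ¬e ∨ ¬¬¬a   — absorption
= ¬e ∨ ¬a   — double negation
This depends on a, e, so it is not a constant.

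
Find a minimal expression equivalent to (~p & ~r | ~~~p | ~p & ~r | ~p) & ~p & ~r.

~p & ~r

(~p & ~r | ~~~p | ~p & ~r | ~p) & ~p & ~r
= (~p & ~r | ~p | ~p & ~r | ~p) & ~p & ~r   [double negation]
= (~p & ~r | ~p) & ~p & ~r   [idempotence]
= ~p & ~r   [absorption]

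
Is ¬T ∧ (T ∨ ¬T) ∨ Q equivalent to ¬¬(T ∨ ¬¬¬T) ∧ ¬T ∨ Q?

E1: ¬T ∧ (T ∨ ¬T) ∨ Q
    = ¬T ∨ Q   [complement / identity]
E2: ¬¬(T ∨ ¬¬¬T) ∧ ¬T ∨ Q
    = (T ∨ ¬¬¬T) ∧ ¬T ∨ Q   [double negation]
    = (T ∨ ¬T) ∧ ¬T ∨ Q   [double negation]
    = ¬T ∨ Q   [complement / identity]
Both reduce to ¬T ∨ Q, so they are equivalent.

Yes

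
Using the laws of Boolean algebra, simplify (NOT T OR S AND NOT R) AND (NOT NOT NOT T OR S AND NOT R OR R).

(NOT T OR S AND NOT R) AND (NOT NOT NOT T OR S AND NOT R OR R)
= (NOT T OR S AND NOT R) AND (NOT T OR S AND NOT R OR R)   [double negation]
= NOT T OR S AND NOT R   [absorption]

NOT T OR S AND NOT R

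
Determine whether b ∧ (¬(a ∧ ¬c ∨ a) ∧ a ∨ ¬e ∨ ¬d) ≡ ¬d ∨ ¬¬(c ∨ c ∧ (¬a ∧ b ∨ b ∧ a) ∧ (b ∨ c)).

E1: b ∧ (¬(a ∧ ¬c ∨ a) ∧ a ∨ ¬e ∨ ¬d)
    = b ∧ (¬a ∧ a ∨ ¬e ∨ ¬d)   [absorption]
    = b ∧ (¬e ∨ ¬d)   [complement / identity]
E2: ¬d ∨ ¬¬(c ∨ c ∧ (¬a ∧ b ∨ b ∧ a) ∧ (b ∨ c))
    = ¬d ∨ ¬¬(c ∨ c ∧ b ∧ (b ∨ c))   [distribution]
    = ¬d ∨ ¬¬(c ∨ c ∧ b)   [absorption]
    = ¬d ∨ ¬¬c   [absorption]
    = ¬d ∨ c   [double negation]
These differ: at a=0, b=0, c=1, d=0, e=0, E1 = 0 but E2 = 1.

No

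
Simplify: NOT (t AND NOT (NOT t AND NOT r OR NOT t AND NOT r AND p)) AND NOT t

NOT t

NOT (t AND NOT (NOT t AND NOT r OR NOT t AND NOT r AND p)) AND NOT t
= NOT (t AND NOT (NOT t AND NOT r)) AND NOT t   — absorption
= NOT (t AND (t OR r)) AND NOT t   — De Morgan
= NOT t AND NOT t   — absorption
= NOT t   — idempotence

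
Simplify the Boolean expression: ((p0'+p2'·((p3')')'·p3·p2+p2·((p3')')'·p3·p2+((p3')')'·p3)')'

p0'

((p0'+p2'·((p3')')'·p3·p2+p2·((p3')')'·p3·p2+((p3')')'·p3)')'
= ((p0'+((p3')')'·p3·p2+((p3')')'·p3)')'   (distribution)
= ((p0'+((p3')')'·p3)')'   (absorption)
= ((p0'+p3'·p3)')'   (double negation)
= ((p0')')'   (complement / identity)
= p0'   (double negation)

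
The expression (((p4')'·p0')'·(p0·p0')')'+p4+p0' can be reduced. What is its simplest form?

p4+p0'

(((p4')'·p0')'·(p0·p0')')'+p4+p0'
= ((p4·p0')'·(p0·p0')')'+p4+p0'   (double negation)
= p4·p0'+p0·p0'+p4+p0'   (De Morgan)
= p4·p0'+p4+p0'   (complement / identity)
= p4+p0'   (absorption)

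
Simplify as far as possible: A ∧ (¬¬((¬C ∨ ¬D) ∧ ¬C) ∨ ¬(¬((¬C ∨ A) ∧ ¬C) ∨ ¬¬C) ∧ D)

A ∧ ¬C

A ∧ (¬¬((¬C ∨ ¬D) ∧ ¬C) ∨ ¬(¬((¬C ∨ A) ∧ ¬C) ∨ ¬¬C) ∧ D)
= A ∧ (¬¬((¬C ∨ ¬D) ∧ ¬C) ∨ (¬C ∨ A) ∧ ¬C ∧ ¬C ∧ D)
= A ∧ (¬¬¬C ∨ (¬C ∨ A) ∧ ¬C ∧ ¬C ∧ D)
= A ∧ (¬¬¬C ∨ ¬C ∧ ¬C ∧ D)
= A ∧ (¬C ∨ ¬C ∧ ¬C ∧ D)
= A ∧ (¬C ∨ ¬C ∧ D)
= A ∧ ¬C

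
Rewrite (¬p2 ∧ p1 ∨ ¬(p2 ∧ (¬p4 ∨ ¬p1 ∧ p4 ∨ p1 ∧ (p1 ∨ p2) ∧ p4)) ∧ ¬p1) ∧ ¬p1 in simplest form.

(¬p2 ∧ p1 ∨ ¬(p2 ∧ (¬p4 ∨ ¬p1 ∧ p4 ∨ p1 ∧ (p1 ∨ p2) ∧ p4)) ∧ ¬p1) ∧ ¬p1
= (¬p2 ∧ p1 ∨ ¬(p2 ∧ (¬p4 ∨ ¬p1 ∧ p4 ∨ p1 ∧ p4)) ∧ ¬p1) ∧ ¬p1
= (¬p2 ∧ p1 ∨ ¬(p2 ∧ (¬p4 ∨ p4)) ∧ ¬p1) ∧ ¬p1
= (¬p2 ∧ p1 ∨ ¬p2 ∧ ¬p1) ∧ ¬p1
= ¬p2 ∧ ¬p1

¬p2 ∧ ¬p1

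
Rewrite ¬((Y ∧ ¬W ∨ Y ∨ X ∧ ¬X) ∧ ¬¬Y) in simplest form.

¬((Y ∧ ¬W ∨ Y ∨ X ∧ ¬X) ∧ ¬¬Y)
= ¬((Y ∧ ¬W ∨ Y) ∧ ¬¬Y)   — complement / identity
= ¬(Y ∧ ¬¬Y)   — absorption
= ¬(Y ∧ Y)   — double negation
= ¬Y   — idempotence

¬Y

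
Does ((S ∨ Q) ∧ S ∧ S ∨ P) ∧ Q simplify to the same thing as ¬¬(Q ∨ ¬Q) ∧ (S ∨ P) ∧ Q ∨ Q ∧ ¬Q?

E1: ((S ∨ Q) ∧ S ∧ S ∨ P) ∧ Q
    = ((S ∨ Q) ∧ S ∨ P) ∧ Q   (idempotence)
    = (S ∨ P) ∧ Q   (absorption)
E2: ¬¬(Q ∨ ¬Q) ∧ (S ∨ P) ∧ Q ∨ Q ∧ ¬Q
    = ¬¬(Q ∨ ¬Q) ∧ (S ∨ P) ∧ Q   (complement / identity)
    = (Q ∨ ¬Q) ∧ (S ∨ P) ∧ Q   (double negation)
    = (S ∨ P) ∧ Q   (complement / identity)
Both reduce to (S ∨ P) ∧ Q, so they are equivalent.

Yes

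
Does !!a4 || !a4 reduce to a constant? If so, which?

!!a4 || !a4
= a4 || !a4   (double negation)
= true   (complement)

yes, True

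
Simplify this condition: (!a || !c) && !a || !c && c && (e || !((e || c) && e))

!a

(!a || !c) && !a || !c && c && (e || !((e || c) && e))
= !a || !c && c && (e || !((e || c) && e))   [absorption]
= !a || !c && c && (e || !e)   [absorption]
= !a || !c && c   [complement / identity]
= !a   [complement / identity]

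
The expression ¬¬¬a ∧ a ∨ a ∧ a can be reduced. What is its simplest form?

a

¬¬¬a ∧ a ∨ a ∧ a
= ¬a ∧ a ∨ a ∧ a   — double negation
= a   — distribution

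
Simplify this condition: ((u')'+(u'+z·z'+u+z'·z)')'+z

((u')'+(u'+z·z'+u+z'·z)')'+z
= ((u')'+(u'+z·z'+u)')'+z   (complement / identity)
= u'·(u'+z·z'+u)+z   (De Morgan)
= u'·(u'+u)+z   (complement / identity)
= u'+z   (complement / identity)

u'+z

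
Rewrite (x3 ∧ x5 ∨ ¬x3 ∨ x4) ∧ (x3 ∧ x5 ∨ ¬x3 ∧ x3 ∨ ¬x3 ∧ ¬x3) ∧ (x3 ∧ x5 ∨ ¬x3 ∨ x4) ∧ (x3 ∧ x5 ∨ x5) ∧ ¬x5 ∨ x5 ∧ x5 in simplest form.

x5

(x3 ∧ x5 ∨ ¬x3 ∨ x4) ∧ (x3 ∧ x5 ∨ ¬x3 ∧ x3 ∨ ¬x3 ∧ ¬x3) ∧ (x3 ∧ x5 ∨ ¬x3 ∨ x4) ∧ (x3 ∧ x5 ∨ x5) ∧ ¬x5 ∨ x5 ∧ x5
= (x3 ∧ x5 ∨ ¬x3 ∨ x4) ∧ (x3 ∧ x5 ∨ ¬x3) ∧ (x3 ∧ x5 ∨ ¬x3 ∨ x4) ∧ (x3 ∧ x5 ∨ x5) ∧ ¬x5 ∨ x5 ∧ x5
= (x3 ∧ x5 ∨ ¬x3 ∨ x4) ∧ (x3 ∧ x5 ∨ ¬x3) ∧ (x3 ∧ x5 ∨ x5) ∧ ¬x5 ∨ x5 ∧ x5
= (x3 ∧ x5 ∨ ¬x3) ∧ (x3 ∧ x5 ∨ x5) ∧ ¬x5 ∨ x5 ∧ x5
= (x3 ∧ x5 ∨ ¬x3 ∧ x5) ∧ ¬x5 ∨ x5 ∧ x5
= x5 ∧ ¬x5 ∨ x5 ∧ x5
= x5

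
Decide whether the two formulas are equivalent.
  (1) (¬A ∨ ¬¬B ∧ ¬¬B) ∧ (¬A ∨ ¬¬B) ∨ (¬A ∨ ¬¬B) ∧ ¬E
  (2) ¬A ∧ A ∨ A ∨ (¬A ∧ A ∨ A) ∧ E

No

E1: (¬A ∨ ¬¬B ∧ ¬¬B) ∧ (¬A ∨ ¬¬B) ∨ (¬A ∨ ¬¬B) ∧ ¬E
    = (¬A ∨ ¬¬B) ∧ (¬A ∨ ¬¬B) ∨ (¬A ∨ ¬¬B) ∧ ¬E
    = (¬A ∨ ¬¬B) ∧ (¬A ∨ ¬¬B ∨ ¬E)
    = ¬A ∨ ¬¬B
    = ¬A ∨ B
E2: ¬A ∧ A ∨ A ∨ (¬A ∧ A ∨ A) ∧ E
    = ¬A ∧ A ∨ A
    = A
These differ: at A=0, B=0, E=0, E1 = 1 but E2 = 0.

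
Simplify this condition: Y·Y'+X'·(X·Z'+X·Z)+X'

X'

Y·Y'+X'·(X·Z'+X·Z)+X'
= Y·Y'+X'·X+X'   — distribution
= Y·Y'+X'   — complement / identity
= X'   — complement / identity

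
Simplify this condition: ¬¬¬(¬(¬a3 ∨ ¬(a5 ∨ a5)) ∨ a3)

¬a3

¬¬¬(¬(¬a3 ∨ ¬(a5 ∨ a5)) ∨ a3)
= ¬¬¬(¬(¬a3 ∨ ¬a5) ∨ a3)   — idempotence
= ¬¬¬(a3 ∧ a5 ∨ a3)   — De Morgan
= ¬(a3 ∧ a5 ∨ a3)   — double negation
= ¬a3   — absorption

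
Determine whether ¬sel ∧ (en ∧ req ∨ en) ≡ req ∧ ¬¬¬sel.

E1: ¬sel ∧ (en ∧ req ∨ en)
    = ¬sel ∧ en   (absorption)
E2: req ∧ ¬¬¬sel
    = req ∧ ¬sel   (double negation)
These differ: at en=0, req=1, sel=0, E1 = 0 but E2 = 1.

No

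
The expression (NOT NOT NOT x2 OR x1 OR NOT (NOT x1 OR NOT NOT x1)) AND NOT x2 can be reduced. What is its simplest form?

(NOT NOT NOT x2 OR x1 OR NOT (NOT x1 OR NOT NOT x1)) AND NOT x2
= (NOT x2 OR x1 OR NOT (NOT x1 OR NOT NOT x1)) AND NOT x2   (double negation)
= (NOT x2 OR x1 OR x1 AND NOT x1) AND NOT x2   (De Morgan)
= (NOT x2 OR x1) AND NOT x2   (complement / identity)
= NOT x2   (absorption)

NOT x2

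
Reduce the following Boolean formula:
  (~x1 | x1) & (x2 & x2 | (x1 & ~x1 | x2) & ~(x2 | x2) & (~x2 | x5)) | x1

(~x1 | x1) & (x2 & x2 | (x1 & ~x1 | x2) & ~(x2 | x2) & (~x2 | x5)) | x1
= (~x1 | x1) & (x2 & x2 | (x1 & ~x1 | x2) & ~x2 & (~x2 | x5)) | x1   [idempotence]
= (~x1 | x1) & (x2 & x2 | (x1 & ~x1 | x2) & ~x2) | x1   [absorption]
= (~x1 | x1) & (x2 & x2 | x2 & ~x2) | x1   [complement / identity]
= x2 & x2 | x2 & ~x2 | x1   [complement / identity]
= x2 | x1   [distribution]

x2 | x1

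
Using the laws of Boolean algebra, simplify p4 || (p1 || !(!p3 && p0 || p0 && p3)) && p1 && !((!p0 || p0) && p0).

p4 || (p1 || !(!p3 && p0 || p0 && p3)) && p1 && !((!p0 || p0) && p0)
= p4 || (p1 || !p0) && p1 && !((!p0 || p0) && p0)   — distribution
= p4 || p1 && !((!p0 || p0) && p0)   — absorption
= p4 || p1 && !p0   — complement / identity

p4 || p1 && !p0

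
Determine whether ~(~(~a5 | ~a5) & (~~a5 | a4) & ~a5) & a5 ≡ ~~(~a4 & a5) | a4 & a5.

Yes

E1: ~(~(~a5 | ~a5) & (~~a5 | a4) & ~a5) & a5
    = ~(~~a5 & (~~a5 | a4) & ~a5) & a5   [idempotence]
    = ~(~~a5 & ~a5) & a5   [absorption]
    = (~a5 | a5) & a5   [De Morgan]
    = a5   [complement / identity]
E2: ~~(~a4 & a5) | a4 & a5
    = ~a4 & a5 | a4 & a5   [double negation]
    = a5   [distribution]
Both reduce to a5, so they are equivalent.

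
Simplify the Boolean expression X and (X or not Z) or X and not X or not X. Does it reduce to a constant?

True

X and (X or not Z) or X and not X or not X
= X or X and not X or not X   (absorption)
= X or not X   (complement / identity)
= True   (complement)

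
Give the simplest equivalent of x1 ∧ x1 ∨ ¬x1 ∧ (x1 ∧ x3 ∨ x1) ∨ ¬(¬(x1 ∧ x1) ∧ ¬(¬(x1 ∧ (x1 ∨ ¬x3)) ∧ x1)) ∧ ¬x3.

x1

x1 ∧ x1 ∨ ¬x1 ∧ (x1 ∧ x3 ∨ x1) ∨ ¬(¬(x1 ∧ x1) ∧ ¬(¬(x1 ∧ (x1 ∨ ¬x3)) ∧ x1)) ∧ ¬x3
= x1 ∧ x1 ∨ ¬x1 ∧ (x1 ∧ x3 ∨ x1) ∨ ¬(¬(x1 ∧ x1) ∧ ¬(¬x1 ∧ x1)) ∧ ¬x3   [absorption]
= x1 ∧ x1 ∨ ¬x1 ∧ (x1 ∧ x3 ∨ x1) ∨ (x1 ∧ x1 ∨ ¬x1 ∧ x1) ∧ ¬x3   [De Morgan]
= x1 ∧ x1 ∨ ¬x1 ∧ x1 ∨ (x1 ∧ x1 ∨ ¬x1 ∧ x1) ∧ ¬x3   [absorption]
= x1 ∧ x1 ∨ ¬x1 ∧ x1   [absorption]
= x1   [distribution]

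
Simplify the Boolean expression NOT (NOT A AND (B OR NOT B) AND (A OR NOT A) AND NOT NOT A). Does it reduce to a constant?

TRUE

NOT (NOT A AND (B OR NOT B) AND (A OR NOT A) AND NOT NOT A)
= NOT (NOT A AND (A OR NOT A) AND NOT NOT A)
= NOT (NOT A AND NOT NOT A)
= A OR NOT A
= TRUE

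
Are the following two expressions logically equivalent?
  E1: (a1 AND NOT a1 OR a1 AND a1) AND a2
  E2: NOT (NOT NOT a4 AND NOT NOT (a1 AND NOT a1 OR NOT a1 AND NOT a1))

No

E1: (a1 AND NOT a1 OR a1 AND a1) AND a2
    = a1 AND a2   [distribution]
E2: NOT (NOT NOT a4 AND NOT NOT (a1 AND NOT a1 OR NOT a1 AND NOT a1))
    = NOT (NOT NOT a4 AND NOT NOT NOT a1)   [distribution]
    = NOT a4 OR NOT NOT a1   [De Morgan]
    = NOT a4 OR a1   [double negation]
These differ: at a1=0, a2=0, a4=0, E1 = 0 but E2 = 1.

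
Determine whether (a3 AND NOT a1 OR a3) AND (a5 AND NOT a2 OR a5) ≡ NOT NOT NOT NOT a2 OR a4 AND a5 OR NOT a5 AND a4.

No

E1: (a3 AND NOT a1 OR a3) AND (a5 AND NOT a2 OR a5)
    = a3 AND (a5 AND NOT a2 OR a5)   — absorption
    = a3 AND a5   — absorption
E2: NOT NOT NOT NOT a2 OR a4 AND a5 OR NOT a5 AND a4
    = NOT NOT a2 OR a4 AND a5 OR NOT a5 AND a4   — double negation
    = NOT NOT a2 OR a4   — distribution
    = a2 OR a4   — double negation
These differ: at a1=1, a2=1, a3=0, a4=1, a5=0, E1 = 0 but E2 = 1.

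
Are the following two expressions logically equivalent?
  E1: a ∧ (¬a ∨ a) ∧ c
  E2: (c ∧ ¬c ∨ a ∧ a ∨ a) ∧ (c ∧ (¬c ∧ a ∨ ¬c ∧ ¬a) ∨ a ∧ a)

E1: a ∧ (¬a ∨ a) ∧ c
    = a ∧ c
E2: (c ∧ ¬c ∨ a ∧ a ∨ a) ∧ (c ∧ (¬c ∧ a ∨ ¬c ∧ ¬a) ∨ a ∧ a)
    = (c ∧ ¬c ∨ a ∧ a ∨ a) ∧ (c ∧ ¬c ∨ a ∧ a)
    = c ∧ ¬c ∨ a ∧ a
    = c ∧ ¬c ∨ a
    = a
These differ: at a=1, c=0, E1 = 0 but E2 = 1.

No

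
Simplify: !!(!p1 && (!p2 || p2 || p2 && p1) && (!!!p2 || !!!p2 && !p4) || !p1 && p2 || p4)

!p1 || p4

!!(!p1 && (!p2 || p2 || p2 && p1) && (!!!p2 || !!!p2 && !p4) || !p1 && p2 || p4)
= !!(!p1 && (!p2 || p2) && (!!!p2 || !!!p2 && !p4) || !p1 && p2 || p4)
= !!(!p1 && (!p2 || p2) && !!!p2 || !p1 && p2 || p4)
= !!(!p1 && !!!p2 || !p1 && p2 || p4)
= !p1 && !!!p2 || !p1 && p2 || p4
= !p1 && !p2 || !p1 && p2 || p4
= !p1 || p4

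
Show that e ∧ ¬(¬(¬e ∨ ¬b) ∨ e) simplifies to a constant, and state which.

False

e ∧ ¬(¬(¬e ∨ ¬b) ∨ e)
= e ∧ ¬(e ∧ b ∨ e)   [De Morgan]
= e ∧ ¬e   [absorption]
= False   [complement]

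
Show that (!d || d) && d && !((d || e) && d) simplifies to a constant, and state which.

false

(!d || d) && d && !((d || e) && d)
= (!d || d) && d && !d   (absorption)
= d && !d   (complement / identity)
= false   (complement)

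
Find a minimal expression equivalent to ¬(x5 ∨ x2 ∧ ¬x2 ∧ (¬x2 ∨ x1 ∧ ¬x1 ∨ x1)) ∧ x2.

¬x5 ∧ x2

¬(x5 ∨ x2 ∧ ¬x2 ∧ (¬x2 ∨ x1 ∧ ¬x1 ∨ x1)) ∧ x2
= ¬(x5 ∨ x2 ∧ ¬x2 ∧ (¬x2 ∨ x1)) ∧ x2
= ¬(x5 ∨ x2 ∧ ¬x2) ∧ x2
= ¬x5 ∧ x2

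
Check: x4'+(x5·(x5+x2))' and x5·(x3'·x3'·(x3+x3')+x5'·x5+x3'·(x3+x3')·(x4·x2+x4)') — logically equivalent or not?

E1: x4'+(x5·(x5+x2))'
    = x4'+x5'   [absorption]
E2: x5·(x3'·x3'·(x3+x3')+x5'·x5+x3'·(x3+x3')·(x4·x2+x4)')
    = x5·(x3'·x3'·(x3+x3')+x3'·(x3+x3')·(x4·x2+x4)')   [complement / identity]
    = x5·(x3'·(x3+x3')+x3'·(x3+x3')·(x4·x2+x4)')   [idempotence]
    = x5·(x3'·(x3+x3')+x3'·(x3+x3')·x4')   [absorption]
    = x5·x3'·(x3+x3')   [absorption]
    = x5·x3'   [complement / identity]
These differ: at x2=1, x3=1, x4=0, x5=0, E1 = 1 but E2 = 0.

No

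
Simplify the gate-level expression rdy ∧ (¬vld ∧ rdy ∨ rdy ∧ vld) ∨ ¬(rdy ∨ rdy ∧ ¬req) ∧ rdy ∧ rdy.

rdy

rdy ∧ (¬vld ∧ rdy ∨ rdy ∧ vld) ∨ ¬(rdy ∨ rdy ∧ ¬req) ∧ rdy ∧ rdy
= rdy ∧ (¬vld ∧ rdy ∨ rdy ∧ vld) ∨ ¬(rdy ∨ rdy ∧ ¬req) ∧ rdy
= rdy ∧ (¬vld ∧ rdy ∨ rdy ∧ vld) ∨ ¬rdy ∧ rdy
= rdy ∧ rdy ∨ ¬rdy ∧ rdy
= rdy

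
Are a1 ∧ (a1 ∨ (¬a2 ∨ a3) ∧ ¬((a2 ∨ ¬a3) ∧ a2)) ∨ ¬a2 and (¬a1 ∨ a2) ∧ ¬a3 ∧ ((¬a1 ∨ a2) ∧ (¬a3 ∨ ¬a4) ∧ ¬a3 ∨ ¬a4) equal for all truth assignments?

E1: a1 ∧ (a1 ∨ (¬a2 ∨ a3) ∧ ¬((a2 ∨ ¬a3) ∧ a2)) ∨ ¬a2
    = a1 ∧ (a1 ∨ (¬a2 ∨ a3) ∧ ¬a2) ∨ ¬a2
    = a1 ∧ (a1 ∨ ¬a2) ∨ ¬a2
    = a1 ∨ ¬a2
E2: (¬a1 ∨ a2) ∧ ¬a3 ∧ ((¬a1 ∨ a2) ∧ (¬a3 ∨ ¬a4) ∧ ¬a3 ∨ ¬a4)
    = (¬a1 ∨ a2) ∧ ¬a3 ∧ ((¬a1 ∨ a2) ∧ ¬a3 ∨ ¬a4)
    = (¬a1 ∨ a2) ∧ ¬a3
These differ: at a1=1, a2=0, a3=1, a4=1, E1 = 1 but E2 = 0.

No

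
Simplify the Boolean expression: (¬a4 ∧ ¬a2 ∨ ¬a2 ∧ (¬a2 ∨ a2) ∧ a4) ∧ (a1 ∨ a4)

¬a2 ∧ (a1 ∨ a4)

(¬a4 ∧ ¬a2 ∨ ¬a2 ∧ (¬a2 ∨ a2) ∧ a4) ∧ (a1 ∨ a4)
= (¬a4 ∧ ¬a2 ∨ ¬a2 ∧ a4) ∧ (a1 ∨ a4)
= ¬a2 ∧ (a1 ∨ a4)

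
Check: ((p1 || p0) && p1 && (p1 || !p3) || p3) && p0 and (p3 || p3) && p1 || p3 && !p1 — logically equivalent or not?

No

E1: ((p1 || p0) && p1 && (p1 || !p3) || p3) && p0
    = (p1 && (p1 || !p3) || p3) && p0   — absorption
    = (p1 || p3) && p0   — absorption
E2: (p3 || p3) && p1 || p3 && !p1
    = p3 && p1 || p3 && !p1   — idempotence
    = p3   — distribution
These differ: at p0=0, p1=1, p3=1, E1 = 0 but E2 = 1.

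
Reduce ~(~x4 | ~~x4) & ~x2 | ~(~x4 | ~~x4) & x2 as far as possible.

~(~x4 | ~~x4) & ~x2 | ~(~x4 | ~~x4) & x2
= ~(~x4 | ~~x4)   (distribution)
= x4 & ~x4   (De Morgan)
= 0   (complement)

0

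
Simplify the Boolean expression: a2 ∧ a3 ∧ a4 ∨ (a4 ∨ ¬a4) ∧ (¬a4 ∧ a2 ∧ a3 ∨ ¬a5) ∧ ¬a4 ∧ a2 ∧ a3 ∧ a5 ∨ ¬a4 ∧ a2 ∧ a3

a2 ∧ a3

a2 ∧ a3 ∧ a4 ∨ (a4 ∨ ¬a4) ∧ (¬a4 ∧ a2 ∧ a3 ∨ ¬a5) ∧ ¬a4 ∧ a2 ∧ a3 ∧ a5 ∨ ¬a4 ∧ a2 ∧ a3
= a2 ∧ a3 ∧ a4 ∨ (¬a4 ∧ a2 ∧ a3 ∨ ¬a5) ∧ ¬a4 ∧ a2 ∧ a3 ∧ a5 ∨ ¬a4 ∧ a2 ∧ a3
= a2 ∧ a3 ∧ a4 ∨ ¬a4 ∧ a2 ∧ a3 ∧ a5 ∨ ¬a4 ∧ a2 ∧ a3
= a2 ∧ a3 ∧ a4 ∨ ¬a4 ∧ a2 ∧ a3
= a2 ∧ a3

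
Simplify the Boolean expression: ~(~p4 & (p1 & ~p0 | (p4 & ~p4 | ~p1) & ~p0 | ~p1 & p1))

p4 | p0

~(~p4 & (p1 & ~p0 | (p4 & ~p4 | ~p1) & ~p0 | ~p1 & p1))
= ~(~p4 & (p1 & ~p0 | ~p1 & ~p0 | ~p1 & p1))   [complement / identity]
= ~(~p4 & (p1 & ~p0 | ~p1 & ~p0))   [complement / identity]
= ~(~p4 & ~p0)   [distribution]
= p4 | p0   [De Morgan]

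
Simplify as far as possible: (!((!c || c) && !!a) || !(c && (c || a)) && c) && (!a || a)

(!((!c || c) && !!a) || !(c && (c || a)) && c) && (!a || a)
= (!((!c || c) && !!a) || !c && c) && (!a || a)
= (!!!a || !c && c) && (!a || a)
= !!!a && (!a || a)
= !!!a
= !a

!a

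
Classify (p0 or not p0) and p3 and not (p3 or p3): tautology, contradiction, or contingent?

(p0 or not p0) and p3 and not (p3 or p3)
= p3 and not (p3 or p3)   — complement / identity
= p3 and not p3   — idempotence
= False   — complement

contradiction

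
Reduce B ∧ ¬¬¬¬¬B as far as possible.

False

B ∧ ¬¬¬¬¬B
= B ∧ ¬¬¬B   — double negation
= B ∧ ¬B   — double negation
= False   — complement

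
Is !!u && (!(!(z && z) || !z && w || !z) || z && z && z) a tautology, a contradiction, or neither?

neither

!!u && (!(!(z && z) || !z && w || !z) || z && z && z)
= !!u && (!(!(z && z) || !z) || z && z && z)   — absorption
= !!u && (z && z && z || z && z && z)   — De Morgan
= !!u && z && z && z   — idempotence
= u && z && z && z   — double negation
= u && z && z   — idempotence
= u && z   — idempotence
This depends on u, z, so it is not a constant.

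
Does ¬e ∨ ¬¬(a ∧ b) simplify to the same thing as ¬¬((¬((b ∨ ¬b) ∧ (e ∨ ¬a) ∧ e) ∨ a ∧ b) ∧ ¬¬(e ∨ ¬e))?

Yes

E1: ¬e ∨ ¬¬(a ∧ b)
    = ¬e ∨ a ∧ b   [double negation]
E2: ¬¬((¬((b ∨ ¬b) ∧ (e ∨ ¬a) ∧ e) ∨ a ∧ b) ∧ ¬¬(e ∨ ¬e))
    = ¬¬((¬((b ∨ ¬b) ∧ (e ∨ ¬a) ∧ e) ∨ a ∧ b) ∧ (e ∨ ¬e))   [double negation]
    = ¬¬((¬((e ∨ ¬a) ∧ e) ∨ a ∧ b) ∧ (e ∨ ¬e))   [complement / identity]
    = ¬¬((¬e ∨ a ∧ b) ∧ (e ∨ ¬e))   [absorption]
    = (¬e ∨ a ∧ b) ∧ (e ∨ ¬e)   [double negation]
    = ¬e ∨ a ∧ b   [complement / identity]
Both reduce to ¬e ∨ a ∧ b, so they are equivalent.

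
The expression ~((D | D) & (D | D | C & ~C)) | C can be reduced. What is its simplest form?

~D | C

~((D | D) & (D | D | C & ~C)) | C
= ~((D | D) & (D | D)) | C   (complement / identity)
= ~(D | D) | C   (idempotence)
= ~D | C   (idempotence)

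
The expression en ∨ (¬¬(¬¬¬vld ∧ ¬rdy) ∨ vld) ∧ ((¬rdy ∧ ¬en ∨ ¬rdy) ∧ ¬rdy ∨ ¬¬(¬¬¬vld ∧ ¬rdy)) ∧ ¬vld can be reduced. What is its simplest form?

en ∨ (¬¬(¬¬¬vld ∧ ¬rdy) ∨ vld) ∧ ((¬rdy ∧ ¬en ∨ ¬rdy) ∧ ¬rdy ∨ ¬¬(¬¬¬vld ∧ ¬rdy)) ∧ ¬vld
= en ∨ (¬¬(¬¬¬vld ∧ ¬rdy) ∨ vld) ∧ (¬rdy ∧ ¬rdy ∨ ¬¬(¬¬¬vld ∧ ¬rdy)) ∧ ¬vld   — absorption
= en ∨ (¬¬(¬¬¬vld ∧ ¬rdy) ∨ vld) ∧ (¬rdy ∨ ¬¬(¬¬¬vld ∧ ¬rdy)) ∧ ¬vld   — idempotence
= en ∨ (¬¬(¬¬¬vld ∧ ¬rdy) ∨ vld ∧ ¬rdy) ∧ ¬vld   — distribution
= en ∨ (¬¬¬vld ∧ ¬rdy ∨ vld ∧ ¬rdy) ∧ ¬vld   — double negation
= en ∨ (¬vld ∧ ¬rdy ∨ vld ∧ ¬rdy) ∧ ¬vld   — double negation
= en ∨ ¬rdy ∧ ¬vld   — distribution

en ∨ ¬rdy ∧ ¬vld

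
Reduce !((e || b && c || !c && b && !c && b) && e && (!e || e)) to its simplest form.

!((e || b && c || !c && b && !c && b) && e && (!e || e))
= !((e || b && c || !c && b && !c && b) && e)   (complement / identity)
= !((e || b && c || !c && b) && e)   (idempotence)
= !((e || b) && e)   (distribution)
= !e   (absorption)

!e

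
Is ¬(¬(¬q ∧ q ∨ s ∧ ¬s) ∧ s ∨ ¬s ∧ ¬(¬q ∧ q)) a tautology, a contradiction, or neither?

¬(¬(¬q ∧ q ∨ s ∧ ¬s) ∧ s ∨ ¬s ∧ ¬(¬q ∧ q))
= ¬(¬(¬q ∧ q) ∧ s ∨ ¬s ∧ ¬(¬q ∧ q))   [complement / identity]
= ¬¬(¬q ∧ q)   [distribution]
= ¬q ∧ q   [double negation]
= False   [complement]

contradiction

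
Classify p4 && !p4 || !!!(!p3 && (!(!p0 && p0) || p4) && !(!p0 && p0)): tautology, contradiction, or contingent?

contingent

p4 && !p4 || !!!(!p3 && (!(!p0 && p0) || p4) && !(!p0 && p0))
= p4 && !p4 || !!!(!p3 && !(!p0 && p0))   (absorption)
= !!!(!p3 && !(!p0 && p0))   (complement / identity)
= !!(p3 || !p0 && p0)   (De Morgan)
= p3 || !p0 && p0   (double negation)
= p3   (complement / identity)
This depends on p3, so it is not a constant.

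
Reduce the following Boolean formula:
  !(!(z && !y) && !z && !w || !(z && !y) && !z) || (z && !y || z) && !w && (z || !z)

z

!(!(z && !y) && !z && !w || !(z && !y) && !z) || (z && !y || z) && !w && (z || !z)
= !(!(z && !y) && !z) || (z && !y || z) && !w && (z || !z)   — absorption
= z && !y || z || (z && !y || z) && !w && (z || !z)   — De Morgan
= z && !y || z || (z && !y || z) && !w   — complement / identity
= z && !y || z   — absorption
= z   — absorption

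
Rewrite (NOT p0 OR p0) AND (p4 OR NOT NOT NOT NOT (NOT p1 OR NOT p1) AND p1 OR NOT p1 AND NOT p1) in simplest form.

p4 OR NOT p1

(NOT p0 OR p0) AND (p4 OR NOT NOT NOT NOT (NOT p1 OR NOT p1) AND p1 OR NOT p1 AND NOT p1)
= p4 OR NOT NOT NOT NOT (NOT p1 OR NOT p1) AND p1 OR NOT p1 AND NOT p1   [complement / identity]
= p4 OR NOT NOT NOT (p1 AND p1) AND p1 OR NOT p1 AND NOT p1   [De Morgan]
= p4 OR NOT NOT NOT p1 AND p1 OR NOT p1 AND NOT p1   [idempotence]
= p4 OR NOT p1 AND p1 OR NOT p1 AND NOT p1   [double negation]
= p4 OR NOT p1   [distribution]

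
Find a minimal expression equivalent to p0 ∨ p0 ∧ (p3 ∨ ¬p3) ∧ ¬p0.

p0 ∨ p0 ∧ (p3 ∨ ¬p3) ∧ ¬p0
= p0 ∨ p0 ∧ ¬p0
= p0

p0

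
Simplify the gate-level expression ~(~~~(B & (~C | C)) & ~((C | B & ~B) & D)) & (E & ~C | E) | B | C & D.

~(~~~(B & (~C | C)) & ~((C | B & ~B) & D)) & (E & ~C | E) | B | C & D
= ~(~~~B & ~((C | B & ~B) & D)) & (E & ~C | E) | B | C & D   [complement / identity]
= ~(~B & ~((C | B & ~B) & D)) & (E & ~C | E) | B | C & D   [double negation]
= (B | (C | B & ~B) & D) & (E & ~C | E) | B | C & D   [De Morgan]
= (B | C & D) & (E & ~C | E) | B | C & D   [complement / identity]
= (B | C & D) & E | B | C & D   [absorption]
= B | C & D   [absorption]

B | C & D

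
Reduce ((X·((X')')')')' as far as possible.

0

((X·((X')')')')'
= X·((X')')'   (double negation)
= X·X'   (double negation)
= 0   (complement)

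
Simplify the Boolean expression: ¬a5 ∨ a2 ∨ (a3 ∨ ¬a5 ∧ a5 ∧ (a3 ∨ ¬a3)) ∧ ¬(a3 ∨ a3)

¬a5 ∨ a2

¬a5 ∨ a2 ∨ (a3 ∨ ¬a5 ∧ a5 ∧ (a3 ∨ ¬a3)) ∧ ¬(a3 ∨ a3)
= ¬a5 ∨ a2 ∨ (a3 ∨ ¬a5 ∧ a5) ∧ ¬(a3 ∨ a3)   (complement / identity)
= ¬a5 ∨ a2 ∨ (a3 ∨ ¬a5 ∧ a5) ∧ ¬a3   (idempotence)
= ¬a5 ∨ a2 ∨ a3 ∧ ¬a3   (complement / identity)
= ¬a5 ∨ a2   (complement / identity)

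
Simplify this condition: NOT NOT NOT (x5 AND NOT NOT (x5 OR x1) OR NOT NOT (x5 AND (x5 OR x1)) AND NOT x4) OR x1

NOT x5 OR x1

NOT NOT NOT (x5 AND NOT NOT (x5 OR x1) OR NOT NOT (x5 AND (x5 OR x1)) AND NOT x4) OR x1
= NOT NOT NOT (x5 AND (x5 OR x1) OR NOT NOT (x5 AND (x5 OR x1)) AND NOT x4) OR x1
= NOT NOT NOT (x5 AND (x5 OR x1) OR x5 AND (x5 OR x1) AND NOT x4) OR x1
= NOT NOT NOT (x5 AND (x5 OR x1)) OR x1
= NOT NOT NOT x5 OR x1
= NOT x5 OR x1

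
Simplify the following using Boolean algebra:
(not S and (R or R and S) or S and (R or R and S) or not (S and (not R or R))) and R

(not S and (R or R and S) or S and (R or R and S) or not (S and (not R or R))) and R
= (R or R and S or not (S and (not R or R))) and R   — distribution
= (R or R and S or not S) and R   — complement / identity
= (R or not S) and R   — absorption
= R   — absorption

R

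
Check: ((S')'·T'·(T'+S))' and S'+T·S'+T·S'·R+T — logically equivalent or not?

E1: ((S')'·T'·(T'+S))'
    = ((S')'·T')'   [absorption]
    = S'+T   [De Morgan]
E2: S'+T·S'+T·S'·R+T
    = S'+T·S'+T   [absorption]
    = S'+T   [absorption]
Both reduce to S'+T, so they are equivalent.

Yes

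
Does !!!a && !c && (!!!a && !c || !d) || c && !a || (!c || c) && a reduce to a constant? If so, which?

!!!a && !c && (!!!a && !c || !d) || c && !a || (!c || c) && a
= !!!a && !c || c && !a || (!c || c) && a   — absorption
= !a && !c || c && !a || (!c || c) && a   — double negation
= (!c || c) && !a || (!c || c) && a   — distribution
= !c || c   — distribution
= true   — complement

yes, True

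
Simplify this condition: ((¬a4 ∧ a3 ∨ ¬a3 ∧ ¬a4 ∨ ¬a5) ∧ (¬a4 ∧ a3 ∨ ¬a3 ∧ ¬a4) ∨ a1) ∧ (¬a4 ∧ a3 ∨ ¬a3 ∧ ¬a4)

((¬a4 ∧ a3 ∨ ¬a3 ∧ ¬a4 ∨ ¬a5) ∧ (¬a4 ∧ a3 ∨ ¬a3 ∧ ¬a4) ∨ a1) ∧ (¬a4 ∧ a3 ∨ ¬a3 ∧ ¬a4)
= (¬a4 ∧ a3 ∨ ¬a3 ∧ ¬a4 ∨ a1) ∧ (¬a4 ∧ a3 ∨ ¬a3 ∧ ¬a4)   — absorption
= ¬a4 ∧ a3 ∨ ¬a3 ∧ ¬a4   — absorption
= ¬a4   — distribution

¬a4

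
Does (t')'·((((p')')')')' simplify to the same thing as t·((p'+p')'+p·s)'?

Yes

E1: (t')'·((((p')')')')'
    = (t')'·((p')')'   (double negation)
    = t·((p')')'   (double negation)
    = t·p'   (double negation)
E2: t·((p'+p')'+p·s)'
    = t·(p·p+p·s)'   (De Morgan)
    = t·(p+p·s)'   (idempotence)
    = t·p'   (absorption)
Both reduce to t·p', so they are equivalent.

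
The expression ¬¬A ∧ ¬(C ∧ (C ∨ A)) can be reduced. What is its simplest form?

A ∧ ¬C

¬¬A ∧ ¬(C ∧ (C ∨ A))
= A ∧ ¬(C ∧ (C ∨ A))   — double negation
= A ∧ ¬C   — absorption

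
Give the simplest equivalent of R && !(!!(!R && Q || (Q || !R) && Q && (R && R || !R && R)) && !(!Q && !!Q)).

R && !Q

R && !(!!(!R && Q || (Q || !R) && Q && (R && R || !R && R)) && !(!Q && !!Q))
= R && !(!!(!R && Q || (Q || !R) && Q && (R && R || !R && R)) && (Q || !Q))   — De Morgan
= R && !(!!(!R && Q || Q && (R && R || !R && R)) && (Q || !Q))   — absorption
= R && !!!(!R && Q || Q && (R && R || !R && R))   — complement / identity
= R && !!!(!R && Q || Q && R)   — distribution
= R && !!!Q   — distribution
= R && !Q   — double negation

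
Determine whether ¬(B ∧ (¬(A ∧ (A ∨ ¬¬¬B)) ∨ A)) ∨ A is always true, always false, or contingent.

contingent

¬(B ∧ (¬(A ∧ (A ∨ ¬¬¬B)) ∨ A)) ∨ A
= ¬(B ∧ (¬(A ∧ (A ∨ ¬B)) ∨ A)) ∨ A   — double negation
= ¬(B ∧ (¬A ∨ A)) ∨ A   — absorption
= ¬B ∨ A   — complement / identity
This depends on A, B, so it is not a constant.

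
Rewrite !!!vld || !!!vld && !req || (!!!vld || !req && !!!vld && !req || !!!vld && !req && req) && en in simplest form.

!vld

!!!vld || !!!vld && !req || (!!!vld || !req && !!!vld && !req || !!!vld && !req && req) && en
= !!!vld || !!!vld && !req || (!!!vld || !!!vld && !req) && en   — distribution
= !!!vld || !!!vld && !req   — absorption
= !!!vld   — absorption
= !vld   — double negation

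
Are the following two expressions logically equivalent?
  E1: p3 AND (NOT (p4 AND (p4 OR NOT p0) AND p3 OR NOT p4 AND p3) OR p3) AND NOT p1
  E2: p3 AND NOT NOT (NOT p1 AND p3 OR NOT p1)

Yes

E1: p3 AND (NOT (p4 AND (p4 OR NOT p0) AND p3 OR NOT p4 AND p3) OR p3) AND NOT p1
    = p3 AND (NOT (p4 AND p3 OR NOT p4 AND p3) OR p3) AND NOT p1   — absorption
    = p3 AND (NOT p3 OR p3) AND NOT p1   — distribution
    = p3 AND NOT p1   — complement / identity
E2: p3 AND NOT NOT (NOT p1 AND p3 OR NOT p1)
    = p3 AND (NOT p1 AND p3 OR NOT p1)   — double negation
    = p3 AND NOT p1   — absorption
Both reduce to p3 AND NOT p1, so they are equivalent.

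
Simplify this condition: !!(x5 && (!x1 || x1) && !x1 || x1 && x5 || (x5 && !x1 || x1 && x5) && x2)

x5

!!(x5 && (!x1 || x1) && !x1 || x1 && x5 || (x5 && !x1 || x1 && x5) && x2)
= !!(x5 && !x1 || x1 && x5 || (x5 && !x1 || x1 && x5) && x2)
= !!(x5 && !x1 || x1 && x5)
= x5 && !x1 || x1 && x5
= x5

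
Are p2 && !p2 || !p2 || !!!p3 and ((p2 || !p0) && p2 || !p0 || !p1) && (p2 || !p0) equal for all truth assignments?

E1: p2 && !p2 || !p2 || !!!p3
    = p2 && !p2 || !p2 || !p3   — double negation
    = !p2 || !p3   — complement / identity
E2: ((p2 || !p0) && p2 || !p0 || !p1) && (p2 || !p0)
    = (p2 || !p0 || !p1) && (p2 || !p0)   — absorption
    = p2 || !p0   — absorption
These differ: at p0=1, p1=1, p2=0, p3=1, E1 = 1 but E2 = 0.

No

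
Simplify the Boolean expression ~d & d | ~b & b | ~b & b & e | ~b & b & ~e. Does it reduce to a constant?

0

~d & d | ~b & b | ~b & b & e | ~b & b & ~e
= ~d & d | ~b & b | ~b & b
= ~d & d | ~b & b
= ~b & b
= 0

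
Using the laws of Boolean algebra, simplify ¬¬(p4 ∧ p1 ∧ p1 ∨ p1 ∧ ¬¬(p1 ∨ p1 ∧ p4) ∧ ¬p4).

p1

¬¬(p4 ∧ p1 ∧ p1 ∨ p1 ∧ ¬¬(p1 ∨ p1 ∧ p4) ∧ ¬p4)
= ¬¬(p4 ∧ p1 ∧ p1 ∨ p1 ∧ (p1 ∨ p1 ∧ p4) ∧ ¬p4)   [double negation]
= ¬¬(p4 ∧ p1 ∧ p1 ∨ p1 ∧ p1 ∧ ¬p4)   [absorption]
= ¬¬(p1 ∧ p1)   [distribution]
= p1 ∧ p1   [double negation]
= p1   [idempotence]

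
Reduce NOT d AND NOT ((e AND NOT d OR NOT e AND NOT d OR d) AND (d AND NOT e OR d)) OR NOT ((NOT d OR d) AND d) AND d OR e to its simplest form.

NOT d AND NOT ((e AND NOT d OR NOT e AND NOT d OR d) AND (d AND NOT e OR d)) OR NOT ((NOT d OR d) AND d) AND d OR e
= NOT d AND NOT ((NOT d OR d) AND (d AND NOT e OR d)) OR NOT ((NOT d OR d) AND d) AND d OR e   — distribution
= NOT d AND NOT ((NOT d OR d) AND d) OR NOT ((NOT d OR d) AND d) AND d OR e   — absorption
= NOT ((NOT d OR d) AND d) OR e   — distribution
= NOT d OR e   — complement / identity

NOT d OR e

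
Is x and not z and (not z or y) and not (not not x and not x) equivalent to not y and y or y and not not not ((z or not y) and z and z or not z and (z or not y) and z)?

E1: x and not z and (not z or y) and not (not not x and not x)
    = x and not z and (not z or y) and (not x or x)   (De Morgan)
    = x and not z and (not x or x)   (absorption)
    = x and not z   (complement / identity)
E2: not y and y or y and not not not ((z or not y) and z and z or not z and (z or not y) and z)
    = not y and y or y and not not not ((z or not y) and z)   (distribution)
    = not y and y or y and not not not z   (absorption)
    = not y and y or y and not z   (double negation)
    = y and not z   (complement / identity)
These differ: at x=1, y=0, z=0, E1 = 1 but E2 = 0.

No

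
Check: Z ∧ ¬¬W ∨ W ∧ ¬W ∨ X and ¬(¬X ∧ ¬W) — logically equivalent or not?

E1: Z ∧ ¬¬W ∨ W ∧ ¬W ∨ X
    = Z ∧ ¬¬W ∨ X   (complement / identity)
    = Z ∧ W ∨ X   (double negation)
E2: ¬(¬X ∧ ¬W)
    = X ∨ W   (De Morgan)
These differ: at W=1, X=0, Z=0, E1 = 0 but E2 = 1.

No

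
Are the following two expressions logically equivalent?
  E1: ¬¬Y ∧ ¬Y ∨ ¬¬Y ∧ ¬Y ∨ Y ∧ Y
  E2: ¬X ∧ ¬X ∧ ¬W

E1: ¬¬Y ∧ ¬Y ∨ ¬¬Y ∧ ¬Y ∨ Y ∧ Y
    = ¬¬Y ∧ ¬Y ∨ Y ∧ Y   (idempotence)
    = Y ∧ ¬Y ∨ Y ∧ Y   (double negation)
    = Y   (distribution)
E2: ¬X ∧ ¬X ∧ ¬W
    = ¬X ∧ ¬W   (idempotence)
These differ: at W=1, X=0, Y=1, E1 = 1 but E2 = 0.

No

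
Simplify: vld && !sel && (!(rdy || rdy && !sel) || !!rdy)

vld && !sel && (!(rdy || rdy && !sel) || !!rdy)
= vld && !sel && (!rdy || !!rdy)
= vld && !sel && (!rdy || rdy)
= vld && !sel

vld && !sel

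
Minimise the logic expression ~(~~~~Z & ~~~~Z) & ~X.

~(~~~~Z & ~~~~Z) & ~X
= ~~~~~Z & ~X   [idempotence]
= ~~~Z & ~X   [double negation]
= ~Z & ~X   [double negation]

~Z & ~X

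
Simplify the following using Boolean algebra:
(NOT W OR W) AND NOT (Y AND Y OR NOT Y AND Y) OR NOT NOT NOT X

NOT Y OR NOT X

(NOT W OR W) AND NOT (Y AND Y OR NOT Y AND Y) OR NOT NOT NOT X
= NOT (Y AND Y OR NOT Y AND Y) OR NOT NOT NOT X
= NOT Y OR NOT NOT NOT X
= NOT Y OR NOT X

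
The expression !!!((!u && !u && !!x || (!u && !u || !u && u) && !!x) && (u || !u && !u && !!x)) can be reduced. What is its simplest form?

!!!((!u && !u && !!x || (!u && !u || !u && u) && !!x) && (u || !u && !u && !!x))
= !!!(!u && !u && !!x || (!u && !u || !u && u) && !!x && u)   — distribution
= !!!(!u && !u && !!x || !u && !!x && u)   — distribution
= !!!(!u && !!x)   — distribution
= !(!u && !!x)   — double negation
= u || !x   — De Morgan

u || !x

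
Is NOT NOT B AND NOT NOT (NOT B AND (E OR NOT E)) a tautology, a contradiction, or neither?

NOT NOT B AND NOT NOT (NOT B AND (E OR NOT E))
= NOT NOT B AND NOT NOT NOT B   (complement / identity)
= B AND NOT NOT NOT B   (double negation)
= B AND NOT B   (double negation)
= FALSE   (complement)

contradiction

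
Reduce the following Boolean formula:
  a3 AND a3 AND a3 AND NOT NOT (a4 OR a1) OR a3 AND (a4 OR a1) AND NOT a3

a3 AND (a4 OR a1)

a3 AND a3 AND a3 AND NOT NOT (a4 OR a1) OR a3 AND (a4 OR a1) AND NOT a3
= a3 AND a3 AND NOT NOT (a4 OR a1) OR a3 AND (a4 OR a1) AND NOT a3   — idempotence
= a3 AND a3 AND (a4 OR a1) OR a3 AND (a4 OR a1) AND NOT a3   — double negation
= a3 AND (a4 OR a1)   — distribution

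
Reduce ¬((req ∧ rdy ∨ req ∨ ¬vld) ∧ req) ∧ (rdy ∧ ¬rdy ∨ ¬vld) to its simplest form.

¬((req ∧ rdy ∨ req ∨ ¬vld) ∧ req) ∧ (rdy ∧ ¬rdy ∨ ¬vld)
= ¬((req ∨ ¬vld) ∧ req) ∧ (rdy ∧ ¬rdy ∨ ¬vld)
= ¬((req ∨ ¬vld) ∧ req) ∧ ¬vld
= ¬req ∧ ¬vld

¬req ∧ ¬vld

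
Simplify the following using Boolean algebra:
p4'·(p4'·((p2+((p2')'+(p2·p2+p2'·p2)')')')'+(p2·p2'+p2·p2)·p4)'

p4'·(p4'·((p2+((p2')'+(p2·p2+p2'·p2)')')')'+(p2·p2'+p2·p2)·p4)'
= p4'·(p4'·((p2+((p2')'+p2')')')'+(p2·p2'+p2·p2)·p4)'   — distribution
= p4'·(p4'·((p2+((p2')'+p2')')')'+p2·p4)'   — distribution
= p4'·(p4'·(p2+((p2')'+p2')')+p2·p4)'   — double negation
= p4'·(p4'·(p2+p2'·p2)+p2·p4)'   — De Morgan
= p4'·(p4'·p2+p2·p4)'   — complement / identity
= p4'·p2'   — distribution

p4'·p2'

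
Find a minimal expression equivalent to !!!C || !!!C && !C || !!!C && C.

!C

!!!C || !!!C && !C || !!!C && C
= !!!C || !!!C   [distribution]
= !!!C   [idempotence]
= !C   [double negation]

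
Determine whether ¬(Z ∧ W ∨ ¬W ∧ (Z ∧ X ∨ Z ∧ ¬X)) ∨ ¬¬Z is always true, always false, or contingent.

¬(Z ∧ W ∨ ¬W ∧ (Z ∧ X ∨ Z ∧ ¬X)) ∨ ¬¬Z
= ¬(Z ∧ W ∨ ¬W ∧ Z) ∨ ¬¬Z
= ¬(Z ∧ W ∨ ¬W ∧ Z) ∨ Z
= ¬Z ∨ Z
= True

always true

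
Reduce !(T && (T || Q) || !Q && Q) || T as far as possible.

true

!(T && (T || Q) || !Q && Q) || T
= !(T || !Q && Q) || T   [absorption]
= !T || T   [complement / identity]
= true   [complement]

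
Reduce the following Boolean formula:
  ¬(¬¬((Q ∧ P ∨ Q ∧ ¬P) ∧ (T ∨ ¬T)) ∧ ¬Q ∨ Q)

¬Q

¬(¬¬((Q ∧ P ∨ Q ∧ ¬P) ∧ (T ∨ ¬T)) ∧ ¬Q ∨ Q)
= ¬(¬¬(Q ∧ P ∨ Q ∧ ¬P) ∧ ¬Q ∨ Q)
= ¬(¬¬Q ∧ ¬Q ∨ Q)
= ¬(Q ∧ ¬Q ∨ Q)
= ¬Q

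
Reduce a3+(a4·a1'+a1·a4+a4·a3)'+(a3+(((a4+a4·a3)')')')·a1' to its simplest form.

a3+(a4·a1'+a1·a4+a4·a3)'+(a3+(((a4+a4·a3)')')')·a1'
= a3+(a4·a1'+a1·a4+a4·a3)'+(a3+(a4+a4·a3)')·a1'   [double negation]
= a3+(a4+a4·a3)'+(a3+(a4+a4·a3)')·a1'   [distribution]
= a3+(a4+a4·a3)'   [absorption]
= a3+a4'   [absorption]

a3+a4'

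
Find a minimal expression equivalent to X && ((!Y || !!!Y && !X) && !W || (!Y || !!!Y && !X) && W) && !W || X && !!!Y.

X && ((!Y || !!!Y && !X) && !W || (!Y || !!!Y && !X) && W) && !W || X && !!!Y
= X && ((!Y || !!!Y && !X) && !W || (!Y || !!!Y && !X) && W) && !W || X && !Y   (double negation)
= X && (!Y || !!!Y && !X) && !W || X && !Y   (distribution)
= X && (!Y || !Y && !X) && !W || X && !Y   (double negation)
= X && !Y && !W || X && !Y   (absorption)
= X && !Y   (absorption)

X && !Y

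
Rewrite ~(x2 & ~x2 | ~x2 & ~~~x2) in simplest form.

x2

~(x2 & ~x2 | ~x2 & ~~~x2)
= ~(~x2 & ~~~x2)   — complement / identity
= ~(~x2 & ~x2)   — double negation
= ~~x2   — idempotence
= x2   — double negation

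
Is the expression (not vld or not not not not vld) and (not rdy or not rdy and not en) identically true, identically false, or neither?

(not vld or not not not not vld) and (not rdy or not rdy and not en)
= (not vld or not not not not vld) and not rdy   [absorption]
= (not vld or not not vld) and not rdy   [double negation]
= (not vld or vld) and not rdy   [double negation]
= not rdy   [complement / identity]
This depends on rdy, so it is not a constant.

neither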